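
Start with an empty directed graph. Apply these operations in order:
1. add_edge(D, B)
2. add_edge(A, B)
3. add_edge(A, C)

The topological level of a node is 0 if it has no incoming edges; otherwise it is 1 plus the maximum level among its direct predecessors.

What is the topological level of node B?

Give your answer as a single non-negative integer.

Answer: 1

Derivation:
Op 1: add_edge(D, B). Edges now: 1
Op 2: add_edge(A, B). Edges now: 2
Op 3: add_edge(A, C). Edges now: 3
Compute levels (Kahn BFS):
  sources (in-degree 0): A, D
  process A: level=0
    A->B: in-degree(B)=1, level(B)>=1
    A->C: in-degree(C)=0, level(C)=1, enqueue
  process D: level=0
    D->B: in-degree(B)=0, level(B)=1, enqueue
  process C: level=1
  process B: level=1
All levels: A:0, B:1, C:1, D:0
level(B) = 1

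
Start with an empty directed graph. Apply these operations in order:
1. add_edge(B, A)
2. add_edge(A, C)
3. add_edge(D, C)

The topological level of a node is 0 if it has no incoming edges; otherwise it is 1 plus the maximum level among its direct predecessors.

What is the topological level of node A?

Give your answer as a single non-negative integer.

Answer: 1

Derivation:
Op 1: add_edge(B, A). Edges now: 1
Op 2: add_edge(A, C). Edges now: 2
Op 3: add_edge(D, C). Edges now: 3
Compute levels (Kahn BFS):
  sources (in-degree 0): B, D
  process B: level=0
    B->A: in-degree(A)=0, level(A)=1, enqueue
  process D: level=0
    D->C: in-degree(C)=1, level(C)>=1
  process A: level=1
    A->C: in-degree(C)=0, level(C)=2, enqueue
  process C: level=2
All levels: A:1, B:0, C:2, D:0
level(A) = 1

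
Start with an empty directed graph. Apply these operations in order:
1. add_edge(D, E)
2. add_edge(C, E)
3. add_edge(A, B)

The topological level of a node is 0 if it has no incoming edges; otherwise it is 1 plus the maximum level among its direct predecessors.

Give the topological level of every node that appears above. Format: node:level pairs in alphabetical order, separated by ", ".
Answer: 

Answer: A:0, B:1, C:0, D:0, E:1

Derivation:
Op 1: add_edge(D, E). Edges now: 1
Op 2: add_edge(C, E). Edges now: 2
Op 3: add_edge(A, B). Edges now: 3
Compute levels (Kahn BFS):
  sources (in-degree 0): A, C, D
  process A: level=0
    A->B: in-degree(B)=0, level(B)=1, enqueue
  process C: level=0
    C->E: in-degree(E)=1, level(E)>=1
  process D: level=0
    D->E: in-degree(E)=0, level(E)=1, enqueue
  process B: level=1
  process E: level=1
All levels: A:0, B:1, C:0, D:0, E:1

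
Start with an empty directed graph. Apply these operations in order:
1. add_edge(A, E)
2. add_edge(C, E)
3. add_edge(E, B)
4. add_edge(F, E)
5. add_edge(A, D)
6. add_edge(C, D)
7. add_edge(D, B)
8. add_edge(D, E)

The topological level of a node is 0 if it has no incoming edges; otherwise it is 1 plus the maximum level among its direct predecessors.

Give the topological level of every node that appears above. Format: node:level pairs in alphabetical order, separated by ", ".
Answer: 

Op 1: add_edge(A, E). Edges now: 1
Op 2: add_edge(C, E). Edges now: 2
Op 3: add_edge(E, B). Edges now: 3
Op 4: add_edge(F, E). Edges now: 4
Op 5: add_edge(A, D). Edges now: 5
Op 6: add_edge(C, D). Edges now: 6
Op 7: add_edge(D, B). Edges now: 7
Op 8: add_edge(D, E). Edges now: 8
Compute levels (Kahn BFS):
  sources (in-degree 0): A, C, F
  process A: level=0
    A->D: in-degree(D)=1, level(D)>=1
    A->E: in-degree(E)=3, level(E)>=1
  process C: level=0
    C->D: in-degree(D)=0, level(D)=1, enqueue
    C->E: in-degree(E)=2, level(E)>=1
  process F: level=0
    F->E: in-degree(E)=1, level(E)>=1
  process D: level=1
    D->B: in-degree(B)=1, level(B)>=2
    D->E: in-degree(E)=0, level(E)=2, enqueue
  process E: level=2
    E->B: in-degree(B)=0, level(B)=3, enqueue
  process B: level=3
All levels: A:0, B:3, C:0, D:1, E:2, F:0

Answer: A:0, B:3, C:0, D:1, E:2, F:0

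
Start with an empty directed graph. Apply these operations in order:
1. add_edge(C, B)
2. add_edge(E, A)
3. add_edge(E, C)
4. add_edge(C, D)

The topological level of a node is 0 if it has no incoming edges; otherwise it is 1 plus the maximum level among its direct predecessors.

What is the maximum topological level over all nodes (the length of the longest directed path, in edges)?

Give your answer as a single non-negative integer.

Op 1: add_edge(C, B). Edges now: 1
Op 2: add_edge(E, A). Edges now: 2
Op 3: add_edge(E, C). Edges now: 3
Op 4: add_edge(C, D). Edges now: 4
Compute levels (Kahn BFS):
  sources (in-degree 0): E
  process E: level=0
    E->A: in-degree(A)=0, level(A)=1, enqueue
    E->C: in-degree(C)=0, level(C)=1, enqueue
  process A: level=1
  process C: level=1
    C->B: in-degree(B)=0, level(B)=2, enqueue
    C->D: in-degree(D)=0, level(D)=2, enqueue
  process B: level=2
  process D: level=2
All levels: A:1, B:2, C:1, D:2, E:0
max level = 2

Answer: 2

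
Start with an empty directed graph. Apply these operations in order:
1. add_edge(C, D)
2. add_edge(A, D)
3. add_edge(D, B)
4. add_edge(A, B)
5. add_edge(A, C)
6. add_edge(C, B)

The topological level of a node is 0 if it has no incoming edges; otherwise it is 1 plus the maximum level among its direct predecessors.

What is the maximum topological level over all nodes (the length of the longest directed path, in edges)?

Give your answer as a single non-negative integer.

Op 1: add_edge(C, D). Edges now: 1
Op 2: add_edge(A, D). Edges now: 2
Op 3: add_edge(D, B). Edges now: 3
Op 4: add_edge(A, B). Edges now: 4
Op 5: add_edge(A, C). Edges now: 5
Op 6: add_edge(C, B). Edges now: 6
Compute levels (Kahn BFS):
  sources (in-degree 0): A
  process A: level=0
    A->B: in-degree(B)=2, level(B)>=1
    A->C: in-degree(C)=0, level(C)=1, enqueue
    A->D: in-degree(D)=1, level(D)>=1
  process C: level=1
    C->B: in-degree(B)=1, level(B)>=2
    C->D: in-degree(D)=0, level(D)=2, enqueue
  process D: level=2
    D->B: in-degree(B)=0, level(B)=3, enqueue
  process B: level=3
All levels: A:0, B:3, C:1, D:2
max level = 3

Answer: 3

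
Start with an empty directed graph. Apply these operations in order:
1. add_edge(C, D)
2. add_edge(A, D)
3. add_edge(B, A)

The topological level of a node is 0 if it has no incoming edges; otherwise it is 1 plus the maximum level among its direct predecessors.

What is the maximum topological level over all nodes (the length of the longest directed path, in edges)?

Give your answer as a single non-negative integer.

Answer: 2

Derivation:
Op 1: add_edge(C, D). Edges now: 1
Op 2: add_edge(A, D). Edges now: 2
Op 3: add_edge(B, A). Edges now: 3
Compute levels (Kahn BFS):
  sources (in-degree 0): B, C
  process B: level=0
    B->A: in-degree(A)=0, level(A)=1, enqueue
  process C: level=0
    C->D: in-degree(D)=1, level(D)>=1
  process A: level=1
    A->D: in-degree(D)=0, level(D)=2, enqueue
  process D: level=2
All levels: A:1, B:0, C:0, D:2
max level = 2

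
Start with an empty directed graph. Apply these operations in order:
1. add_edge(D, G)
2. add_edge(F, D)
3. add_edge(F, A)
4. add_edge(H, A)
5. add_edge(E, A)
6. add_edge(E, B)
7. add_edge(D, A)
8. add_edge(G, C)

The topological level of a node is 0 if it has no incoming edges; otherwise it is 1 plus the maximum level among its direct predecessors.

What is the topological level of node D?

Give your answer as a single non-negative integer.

Answer: 1

Derivation:
Op 1: add_edge(D, G). Edges now: 1
Op 2: add_edge(F, D). Edges now: 2
Op 3: add_edge(F, A). Edges now: 3
Op 4: add_edge(H, A). Edges now: 4
Op 5: add_edge(E, A). Edges now: 5
Op 6: add_edge(E, B). Edges now: 6
Op 7: add_edge(D, A). Edges now: 7
Op 8: add_edge(G, C). Edges now: 8
Compute levels (Kahn BFS):
  sources (in-degree 0): E, F, H
  process E: level=0
    E->A: in-degree(A)=3, level(A)>=1
    E->B: in-degree(B)=0, level(B)=1, enqueue
  process F: level=0
    F->A: in-degree(A)=2, level(A)>=1
    F->D: in-degree(D)=0, level(D)=1, enqueue
  process H: level=0
    H->A: in-degree(A)=1, level(A)>=1
  process B: level=1
  process D: level=1
    D->A: in-degree(A)=0, level(A)=2, enqueue
    D->G: in-degree(G)=0, level(G)=2, enqueue
  process A: level=2
  process G: level=2
    G->C: in-degree(C)=0, level(C)=3, enqueue
  process C: level=3
All levels: A:2, B:1, C:3, D:1, E:0, F:0, G:2, H:0
level(D) = 1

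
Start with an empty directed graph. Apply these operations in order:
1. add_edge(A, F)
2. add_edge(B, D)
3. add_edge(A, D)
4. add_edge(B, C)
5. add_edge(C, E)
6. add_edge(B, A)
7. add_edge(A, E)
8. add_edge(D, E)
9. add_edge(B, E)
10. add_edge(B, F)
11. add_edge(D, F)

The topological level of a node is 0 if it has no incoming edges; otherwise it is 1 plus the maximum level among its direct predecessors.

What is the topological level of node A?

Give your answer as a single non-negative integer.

Op 1: add_edge(A, F). Edges now: 1
Op 2: add_edge(B, D). Edges now: 2
Op 3: add_edge(A, D). Edges now: 3
Op 4: add_edge(B, C). Edges now: 4
Op 5: add_edge(C, E). Edges now: 5
Op 6: add_edge(B, A). Edges now: 6
Op 7: add_edge(A, E). Edges now: 7
Op 8: add_edge(D, E). Edges now: 8
Op 9: add_edge(B, E). Edges now: 9
Op 10: add_edge(B, F). Edges now: 10
Op 11: add_edge(D, F). Edges now: 11
Compute levels (Kahn BFS):
  sources (in-degree 0): B
  process B: level=0
    B->A: in-degree(A)=0, level(A)=1, enqueue
    B->C: in-degree(C)=0, level(C)=1, enqueue
    B->D: in-degree(D)=1, level(D)>=1
    B->E: in-degree(E)=3, level(E)>=1
    B->F: in-degree(F)=2, level(F)>=1
  process A: level=1
    A->D: in-degree(D)=0, level(D)=2, enqueue
    A->E: in-degree(E)=2, level(E)>=2
    A->F: in-degree(F)=1, level(F)>=2
  process C: level=1
    C->E: in-degree(E)=1, level(E)>=2
  process D: level=2
    D->E: in-degree(E)=0, level(E)=3, enqueue
    D->F: in-degree(F)=0, level(F)=3, enqueue
  process E: level=3
  process F: level=3
All levels: A:1, B:0, C:1, D:2, E:3, F:3
level(A) = 1

Answer: 1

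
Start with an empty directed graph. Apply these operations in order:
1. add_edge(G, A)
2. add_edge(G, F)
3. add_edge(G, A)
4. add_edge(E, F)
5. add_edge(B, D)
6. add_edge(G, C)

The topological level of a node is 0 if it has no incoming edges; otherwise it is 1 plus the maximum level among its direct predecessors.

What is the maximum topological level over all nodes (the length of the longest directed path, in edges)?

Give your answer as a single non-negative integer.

Op 1: add_edge(G, A). Edges now: 1
Op 2: add_edge(G, F). Edges now: 2
Op 3: add_edge(G, A) (duplicate, no change). Edges now: 2
Op 4: add_edge(E, F). Edges now: 3
Op 5: add_edge(B, D). Edges now: 4
Op 6: add_edge(G, C). Edges now: 5
Compute levels (Kahn BFS):
  sources (in-degree 0): B, E, G
  process B: level=0
    B->D: in-degree(D)=0, level(D)=1, enqueue
  process E: level=0
    E->F: in-degree(F)=1, level(F)>=1
  process G: level=0
    G->A: in-degree(A)=0, level(A)=1, enqueue
    G->C: in-degree(C)=0, level(C)=1, enqueue
    G->F: in-degree(F)=0, level(F)=1, enqueue
  process D: level=1
  process A: level=1
  process C: level=1
  process F: level=1
All levels: A:1, B:0, C:1, D:1, E:0, F:1, G:0
max level = 1

Answer: 1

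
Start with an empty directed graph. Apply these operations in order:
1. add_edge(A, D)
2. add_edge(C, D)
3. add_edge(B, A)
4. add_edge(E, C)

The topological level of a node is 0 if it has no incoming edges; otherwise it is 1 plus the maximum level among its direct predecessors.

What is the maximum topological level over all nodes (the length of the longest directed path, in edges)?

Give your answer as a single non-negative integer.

Op 1: add_edge(A, D). Edges now: 1
Op 2: add_edge(C, D). Edges now: 2
Op 3: add_edge(B, A). Edges now: 3
Op 4: add_edge(E, C). Edges now: 4
Compute levels (Kahn BFS):
  sources (in-degree 0): B, E
  process B: level=0
    B->A: in-degree(A)=0, level(A)=1, enqueue
  process E: level=0
    E->C: in-degree(C)=0, level(C)=1, enqueue
  process A: level=1
    A->D: in-degree(D)=1, level(D)>=2
  process C: level=1
    C->D: in-degree(D)=0, level(D)=2, enqueue
  process D: level=2
All levels: A:1, B:0, C:1, D:2, E:0
max level = 2

Answer: 2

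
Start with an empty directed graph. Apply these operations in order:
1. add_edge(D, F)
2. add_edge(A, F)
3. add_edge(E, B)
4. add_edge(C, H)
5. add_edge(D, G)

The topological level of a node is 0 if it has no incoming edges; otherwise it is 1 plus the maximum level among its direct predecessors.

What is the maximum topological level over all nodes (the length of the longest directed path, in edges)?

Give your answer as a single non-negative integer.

Answer: 1

Derivation:
Op 1: add_edge(D, F). Edges now: 1
Op 2: add_edge(A, F). Edges now: 2
Op 3: add_edge(E, B). Edges now: 3
Op 4: add_edge(C, H). Edges now: 4
Op 5: add_edge(D, G). Edges now: 5
Compute levels (Kahn BFS):
  sources (in-degree 0): A, C, D, E
  process A: level=0
    A->F: in-degree(F)=1, level(F)>=1
  process C: level=0
    C->H: in-degree(H)=0, level(H)=1, enqueue
  process D: level=0
    D->F: in-degree(F)=0, level(F)=1, enqueue
    D->G: in-degree(G)=0, level(G)=1, enqueue
  process E: level=0
    E->B: in-degree(B)=0, level(B)=1, enqueue
  process H: level=1
  process F: level=1
  process G: level=1
  process B: level=1
All levels: A:0, B:1, C:0, D:0, E:0, F:1, G:1, H:1
max level = 1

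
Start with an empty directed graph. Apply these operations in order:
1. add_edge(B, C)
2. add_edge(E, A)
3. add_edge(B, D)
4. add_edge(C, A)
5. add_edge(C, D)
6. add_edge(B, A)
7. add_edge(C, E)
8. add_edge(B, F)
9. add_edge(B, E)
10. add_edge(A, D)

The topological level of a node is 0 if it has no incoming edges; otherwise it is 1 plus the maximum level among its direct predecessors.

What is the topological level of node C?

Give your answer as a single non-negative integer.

Answer: 1

Derivation:
Op 1: add_edge(B, C). Edges now: 1
Op 2: add_edge(E, A). Edges now: 2
Op 3: add_edge(B, D). Edges now: 3
Op 4: add_edge(C, A). Edges now: 4
Op 5: add_edge(C, D). Edges now: 5
Op 6: add_edge(B, A). Edges now: 6
Op 7: add_edge(C, E). Edges now: 7
Op 8: add_edge(B, F). Edges now: 8
Op 9: add_edge(B, E). Edges now: 9
Op 10: add_edge(A, D). Edges now: 10
Compute levels (Kahn BFS):
  sources (in-degree 0): B
  process B: level=0
    B->A: in-degree(A)=2, level(A)>=1
    B->C: in-degree(C)=0, level(C)=1, enqueue
    B->D: in-degree(D)=2, level(D)>=1
    B->E: in-degree(E)=1, level(E)>=1
    B->F: in-degree(F)=0, level(F)=1, enqueue
  process C: level=1
    C->A: in-degree(A)=1, level(A)>=2
    C->D: in-degree(D)=1, level(D)>=2
    C->E: in-degree(E)=0, level(E)=2, enqueue
  process F: level=1
  process E: level=2
    E->A: in-degree(A)=0, level(A)=3, enqueue
  process A: level=3
    A->D: in-degree(D)=0, level(D)=4, enqueue
  process D: level=4
All levels: A:3, B:0, C:1, D:4, E:2, F:1
level(C) = 1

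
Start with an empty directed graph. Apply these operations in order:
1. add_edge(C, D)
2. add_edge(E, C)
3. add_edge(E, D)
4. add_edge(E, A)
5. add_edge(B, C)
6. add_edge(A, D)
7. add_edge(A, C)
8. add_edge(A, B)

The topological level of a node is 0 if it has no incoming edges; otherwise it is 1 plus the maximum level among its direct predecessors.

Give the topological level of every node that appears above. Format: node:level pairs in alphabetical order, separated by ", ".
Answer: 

Op 1: add_edge(C, D). Edges now: 1
Op 2: add_edge(E, C). Edges now: 2
Op 3: add_edge(E, D). Edges now: 3
Op 4: add_edge(E, A). Edges now: 4
Op 5: add_edge(B, C). Edges now: 5
Op 6: add_edge(A, D). Edges now: 6
Op 7: add_edge(A, C). Edges now: 7
Op 8: add_edge(A, B). Edges now: 8
Compute levels (Kahn BFS):
  sources (in-degree 0): E
  process E: level=0
    E->A: in-degree(A)=0, level(A)=1, enqueue
    E->C: in-degree(C)=2, level(C)>=1
    E->D: in-degree(D)=2, level(D)>=1
  process A: level=1
    A->B: in-degree(B)=0, level(B)=2, enqueue
    A->C: in-degree(C)=1, level(C)>=2
    A->D: in-degree(D)=1, level(D)>=2
  process B: level=2
    B->C: in-degree(C)=0, level(C)=3, enqueue
  process C: level=3
    C->D: in-degree(D)=0, level(D)=4, enqueue
  process D: level=4
All levels: A:1, B:2, C:3, D:4, E:0

Answer: A:1, B:2, C:3, D:4, E:0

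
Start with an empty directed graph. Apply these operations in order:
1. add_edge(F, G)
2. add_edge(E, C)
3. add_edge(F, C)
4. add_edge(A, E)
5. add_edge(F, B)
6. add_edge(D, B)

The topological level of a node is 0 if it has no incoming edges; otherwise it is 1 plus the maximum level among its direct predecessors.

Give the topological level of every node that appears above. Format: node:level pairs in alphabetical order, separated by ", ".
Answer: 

Answer: A:0, B:1, C:2, D:0, E:1, F:0, G:1

Derivation:
Op 1: add_edge(F, G). Edges now: 1
Op 2: add_edge(E, C). Edges now: 2
Op 3: add_edge(F, C). Edges now: 3
Op 4: add_edge(A, E). Edges now: 4
Op 5: add_edge(F, B). Edges now: 5
Op 6: add_edge(D, B). Edges now: 6
Compute levels (Kahn BFS):
  sources (in-degree 0): A, D, F
  process A: level=0
    A->E: in-degree(E)=0, level(E)=1, enqueue
  process D: level=0
    D->B: in-degree(B)=1, level(B)>=1
  process F: level=0
    F->B: in-degree(B)=0, level(B)=1, enqueue
    F->C: in-degree(C)=1, level(C)>=1
    F->G: in-degree(G)=0, level(G)=1, enqueue
  process E: level=1
    E->C: in-degree(C)=0, level(C)=2, enqueue
  process B: level=1
  process G: level=1
  process C: level=2
All levels: A:0, B:1, C:2, D:0, E:1, F:0, G:1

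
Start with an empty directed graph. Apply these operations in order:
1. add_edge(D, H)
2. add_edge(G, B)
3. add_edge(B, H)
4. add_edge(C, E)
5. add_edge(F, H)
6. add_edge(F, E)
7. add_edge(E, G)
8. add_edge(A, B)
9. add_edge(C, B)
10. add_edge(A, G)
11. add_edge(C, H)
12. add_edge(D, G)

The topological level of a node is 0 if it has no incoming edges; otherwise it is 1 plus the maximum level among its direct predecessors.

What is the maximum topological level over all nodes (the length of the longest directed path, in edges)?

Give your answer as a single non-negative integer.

Answer: 4

Derivation:
Op 1: add_edge(D, H). Edges now: 1
Op 2: add_edge(G, B). Edges now: 2
Op 3: add_edge(B, H). Edges now: 3
Op 4: add_edge(C, E). Edges now: 4
Op 5: add_edge(F, H). Edges now: 5
Op 6: add_edge(F, E). Edges now: 6
Op 7: add_edge(E, G). Edges now: 7
Op 8: add_edge(A, B). Edges now: 8
Op 9: add_edge(C, B). Edges now: 9
Op 10: add_edge(A, G). Edges now: 10
Op 11: add_edge(C, H). Edges now: 11
Op 12: add_edge(D, G). Edges now: 12
Compute levels (Kahn BFS):
  sources (in-degree 0): A, C, D, F
  process A: level=0
    A->B: in-degree(B)=2, level(B)>=1
    A->G: in-degree(G)=2, level(G)>=1
  process C: level=0
    C->B: in-degree(B)=1, level(B)>=1
    C->E: in-degree(E)=1, level(E)>=1
    C->H: in-degree(H)=3, level(H)>=1
  process D: level=0
    D->G: in-degree(G)=1, level(G)>=1
    D->H: in-degree(H)=2, level(H)>=1
  process F: level=0
    F->E: in-degree(E)=0, level(E)=1, enqueue
    F->H: in-degree(H)=1, level(H)>=1
  process E: level=1
    E->G: in-degree(G)=0, level(G)=2, enqueue
  process G: level=2
    G->B: in-degree(B)=0, level(B)=3, enqueue
  process B: level=3
    B->H: in-degree(H)=0, level(H)=4, enqueue
  process H: level=4
All levels: A:0, B:3, C:0, D:0, E:1, F:0, G:2, H:4
max level = 4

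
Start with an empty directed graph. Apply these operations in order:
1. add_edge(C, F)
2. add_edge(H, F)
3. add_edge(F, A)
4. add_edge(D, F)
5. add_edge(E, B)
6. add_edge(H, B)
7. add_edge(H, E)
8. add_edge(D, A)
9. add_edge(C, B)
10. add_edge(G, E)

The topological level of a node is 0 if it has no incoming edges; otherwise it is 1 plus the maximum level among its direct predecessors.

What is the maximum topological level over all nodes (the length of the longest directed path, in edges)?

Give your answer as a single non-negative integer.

Answer: 2

Derivation:
Op 1: add_edge(C, F). Edges now: 1
Op 2: add_edge(H, F). Edges now: 2
Op 3: add_edge(F, A). Edges now: 3
Op 4: add_edge(D, F). Edges now: 4
Op 5: add_edge(E, B). Edges now: 5
Op 6: add_edge(H, B). Edges now: 6
Op 7: add_edge(H, E). Edges now: 7
Op 8: add_edge(D, A). Edges now: 8
Op 9: add_edge(C, B). Edges now: 9
Op 10: add_edge(G, E). Edges now: 10
Compute levels (Kahn BFS):
  sources (in-degree 0): C, D, G, H
  process C: level=0
    C->B: in-degree(B)=2, level(B)>=1
    C->F: in-degree(F)=2, level(F)>=1
  process D: level=0
    D->A: in-degree(A)=1, level(A)>=1
    D->F: in-degree(F)=1, level(F)>=1
  process G: level=0
    G->E: in-degree(E)=1, level(E)>=1
  process H: level=0
    H->B: in-degree(B)=1, level(B)>=1
    H->E: in-degree(E)=0, level(E)=1, enqueue
    H->F: in-degree(F)=0, level(F)=1, enqueue
  process E: level=1
    E->B: in-degree(B)=0, level(B)=2, enqueue
  process F: level=1
    F->A: in-degree(A)=0, level(A)=2, enqueue
  process B: level=2
  process A: level=2
All levels: A:2, B:2, C:0, D:0, E:1, F:1, G:0, H:0
max level = 2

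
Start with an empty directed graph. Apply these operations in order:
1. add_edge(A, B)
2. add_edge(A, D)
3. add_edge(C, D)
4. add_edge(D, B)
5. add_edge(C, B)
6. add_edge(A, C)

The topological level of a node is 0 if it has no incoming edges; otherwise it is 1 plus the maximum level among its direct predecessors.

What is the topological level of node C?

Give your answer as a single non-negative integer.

Answer: 1

Derivation:
Op 1: add_edge(A, B). Edges now: 1
Op 2: add_edge(A, D). Edges now: 2
Op 3: add_edge(C, D). Edges now: 3
Op 4: add_edge(D, B). Edges now: 4
Op 5: add_edge(C, B). Edges now: 5
Op 6: add_edge(A, C). Edges now: 6
Compute levels (Kahn BFS):
  sources (in-degree 0): A
  process A: level=0
    A->B: in-degree(B)=2, level(B)>=1
    A->C: in-degree(C)=0, level(C)=1, enqueue
    A->D: in-degree(D)=1, level(D)>=1
  process C: level=1
    C->B: in-degree(B)=1, level(B)>=2
    C->D: in-degree(D)=0, level(D)=2, enqueue
  process D: level=2
    D->B: in-degree(B)=0, level(B)=3, enqueue
  process B: level=3
All levels: A:0, B:3, C:1, D:2
level(C) = 1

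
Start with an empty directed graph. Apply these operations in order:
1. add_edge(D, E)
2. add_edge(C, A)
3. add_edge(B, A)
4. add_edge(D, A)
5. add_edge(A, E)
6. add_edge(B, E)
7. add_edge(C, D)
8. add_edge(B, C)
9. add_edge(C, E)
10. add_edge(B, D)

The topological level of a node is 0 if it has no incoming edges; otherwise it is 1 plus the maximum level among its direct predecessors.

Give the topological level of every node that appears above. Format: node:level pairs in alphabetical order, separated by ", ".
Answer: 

Op 1: add_edge(D, E). Edges now: 1
Op 2: add_edge(C, A). Edges now: 2
Op 3: add_edge(B, A). Edges now: 3
Op 4: add_edge(D, A). Edges now: 4
Op 5: add_edge(A, E). Edges now: 5
Op 6: add_edge(B, E). Edges now: 6
Op 7: add_edge(C, D). Edges now: 7
Op 8: add_edge(B, C). Edges now: 8
Op 9: add_edge(C, E). Edges now: 9
Op 10: add_edge(B, D). Edges now: 10
Compute levels (Kahn BFS):
  sources (in-degree 0): B
  process B: level=0
    B->A: in-degree(A)=2, level(A)>=1
    B->C: in-degree(C)=0, level(C)=1, enqueue
    B->D: in-degree(D)=1, level(D)>=1
    B->E: in-degree(E)=3, level(E)>=1
  process C: level=1
    C->A: in-degree(A)=1, level(A)>=2
    C->D: in-degree(D)=0, level(D)=2, enqueue
    C->E: in-degree(E)=2, level(E)>=2
  process D: level=2
    D->A: in-degree(A)=0, level(A)=3, enqueue
    D->E: in-degree(E)=1, level(E)>=3
  process A: level=3
    A->E: in-degree(E)=0, level(E)=4, enqueue
  process E: level=4
All levels: A:3, B:0, C:1, D:2, E:4

Answer: A:3, B:0, C:1, D:2, E:4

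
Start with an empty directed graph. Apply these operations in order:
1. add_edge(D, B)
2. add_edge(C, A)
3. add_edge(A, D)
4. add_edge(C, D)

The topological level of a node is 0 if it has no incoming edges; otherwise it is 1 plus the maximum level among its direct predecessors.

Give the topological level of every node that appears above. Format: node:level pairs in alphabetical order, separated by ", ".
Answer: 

Op 1: add_edge(D, B). Edges now: 1
Op 2: add_edge(C, A). Edges now: 2
Op 3: add_edge(A, D). Edges now: 3
Op 4: add_edge(C, D). Edges now: 4
Compute levels (Kahn BFS):
  sources (in-degree 0): C
  process C: level=0
    C->A: in-degree(A)=0, level(A)=1, enqueue
    C->D: in-degree(D)=1, level(D)>=1
  process A: level=1
    A->D: in-degree(D)=0, level(D)=2, enqueue
  process D: level=2
    D->B: in-degree(B)=0, level(B)=3, enqueue
  process B: level=3
All levels: A:1, B:3, C:0, D:2

Answer: A:1, B:3, C:0, D:2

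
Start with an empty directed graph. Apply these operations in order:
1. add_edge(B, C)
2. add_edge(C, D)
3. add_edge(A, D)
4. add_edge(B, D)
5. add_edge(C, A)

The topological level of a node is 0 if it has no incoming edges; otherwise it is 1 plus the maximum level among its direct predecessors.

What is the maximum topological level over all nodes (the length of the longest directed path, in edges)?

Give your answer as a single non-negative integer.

Answer: 3

Derivation:
Op 1: add_edge(B, C). Edges now: 1
Op 2: add_edge(C, D). Edges now: 2
Op 3: add_edge(A, D). Edges now: 3
Op 4: add_edge(B, D). Edges now: 4
Op 5: add_edge(C, A). Edges now: 5
Compute levels (Kahn BFS):
  sources (in-degree 0): B
  process B: level=0
    B->C: in-degree(C)=0, level(C)=1, enqueue
    B->D: in-degree(D)=2, level(D)>=1
  process C: level=1
    C->A: in-degree(A)=0, level(A)=2, enqueue
    C->D: in-degree(D)=1, level(D)>=2
  process A: level=2
    A->D: in-degree(D)=0, level(D)=3, enqueue
  process D: level=3
All levels: A:2, B:0, C:1, D:3
max level = 3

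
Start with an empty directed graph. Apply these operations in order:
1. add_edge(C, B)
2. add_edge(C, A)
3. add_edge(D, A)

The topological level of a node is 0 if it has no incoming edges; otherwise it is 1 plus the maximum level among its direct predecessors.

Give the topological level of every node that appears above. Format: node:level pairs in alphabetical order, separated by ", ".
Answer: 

Op 1: add_edge(C, B). Edges now: 1
Op 2: add_edge(C, A). Edges now: 2
Op 3: add_edge(D, A). Edges now: 3
Compute levels (Kahn BFS):
  sources (in-degree 0): C, D
  process C: level=0
    C->A: in-degree(A)=1, level(A)>=1
    C->B: in-degree(B)=0, level(B)=1, enqueue
  process D: level=0
    D->A: in-degree(A)=0, level(A)=1, enqueue
  process B: level=1
  process A: level=1
All levels: A:1, B:1, C:0, D:0

Answer: A:1, B:1, C:0, D:0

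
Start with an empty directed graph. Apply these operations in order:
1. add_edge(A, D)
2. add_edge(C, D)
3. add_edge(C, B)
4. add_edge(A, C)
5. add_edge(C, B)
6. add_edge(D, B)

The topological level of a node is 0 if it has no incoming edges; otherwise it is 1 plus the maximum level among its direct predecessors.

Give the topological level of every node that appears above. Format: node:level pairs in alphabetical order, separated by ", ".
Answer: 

Answer: A:0, B:3, C:1, D:2

Derivation:
Op 1: add_edge(A, D). Edges now: 1
Op 2: add_edge(C, D). Edges now: 2
Op 3: add_edge(C, B). Edges now: 3
Op 4: add_edge(A, C). Edges now: 4
Op 5: add_edge(C, B) (duplicate, no change). Edges now: 4
Op 6: add_edge(D, B). Edges now: 5
Compute levels (Kahn BFS):
  sources (in-degree 0): A
  process A: level=0
    A->C: in-degree(C)=0, level(C)=1, enqueue
    A->D: in-degree(D)=1, level(D)>=1
  process C: level=1
    C->B: in-degree(B)=1, level(B)>=2
    C->D: in-degree(D)=0, level(D)=2, enqueue
  process D: level=2
    D->B: in-degree(B)=0, level(B)=3, enqueue
  process B: level=3
All levels: A:0, B:3, C:1, D:2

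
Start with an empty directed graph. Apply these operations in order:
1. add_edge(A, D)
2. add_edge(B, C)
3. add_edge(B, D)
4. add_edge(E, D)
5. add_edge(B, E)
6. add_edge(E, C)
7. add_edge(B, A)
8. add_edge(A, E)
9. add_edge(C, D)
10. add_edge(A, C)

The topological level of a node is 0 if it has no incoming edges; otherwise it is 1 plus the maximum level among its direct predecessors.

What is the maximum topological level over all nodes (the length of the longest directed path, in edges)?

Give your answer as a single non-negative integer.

Answer: 4

Derivation:
Op 1: add_edge(A, D). Edges now: 1
Op 2: add_edge(B, C). Edges now: 2
Op 3: add_edge(B, D). Edges now: 3
Op 4: add_edge(E, D). Edges now: 4
Op 5: add_edge(B, E). Edges now: 5
Op 6: add_edge(E, C). Edges now: 6
Op 7: add_edge(B, A). Edges now: 7
Op 8: add_edge(A, E). Edges now: 8
Op 9: add_edge(C, D). Edges now: 9
Op 10: add_edge(A, C). Edges now: 10
Compute levels (Kahn BFS):
  sources (in-degree 0): B
  process B: level=0
    B->A: in-degree(A)=0, level(A)=1, enqueue
    B->C: in-degree(C)=2, level(C)>=1
    B->D: in-degree(D)=3, level(D)>=1
    B->E: in-degree(E)=1, level(E)>=1
  process A: level=1
    A->C: in-degree(C)=1, level(C)>=2
    A->D: in-degree(D)=2, level(D)>=2
    A->E: in-degree(E)=0, level(E)=2, enqueue
  process E: level=2
    E->C: in-degree(C)=0, level(C)=3, enqueue
    E->D: in-degree(D)=1, level(D)>=3
  process C: level=3
    C->D: in-degree(D)=0, level(D)=4, enqueue
  process D: level=4
All levels: A:1, B:0, C:3, D:4, E:2
max level = 4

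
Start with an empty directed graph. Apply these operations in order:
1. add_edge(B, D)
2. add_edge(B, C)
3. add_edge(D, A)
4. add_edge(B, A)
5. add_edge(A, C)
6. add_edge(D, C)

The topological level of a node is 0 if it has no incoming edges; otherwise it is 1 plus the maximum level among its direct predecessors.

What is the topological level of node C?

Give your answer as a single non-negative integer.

Answer: 3

Derivation:
Op 1: add_edge(B, D). Edges now: 1
Op 2: add_edge(B, C). Edges now: 2
Op 3: add_edge(D, A). Edges now: 3
Op 4: add_edge(B, A). Edges now: 4
Op 5: add_edge(A, C). Edges now: 5
Op 6: add_edge(D, C). Edges now: 6
Compute levels (Kahn BFS):
  sources (in-degree 0): B
  process B: level=0
    B->A: in-degree(A)=1, level(A)>=1
    B->C: in-degree(C)=2, level(C)>=1
    B->D: in-degree(D)=0, level(D)=1, enqueue
  process D: level=1
    D->A: in-degree(A)=0, level(A)=2, enqueue
    D->C: in-degree(C)=1, level(C)>=2
  process A: level=2
    A->C: in-degree(C)=0, level(C)=3, enqueue
  process C: level=3
All levels: A:2, B:0, C:3, D:1
level(C) = 3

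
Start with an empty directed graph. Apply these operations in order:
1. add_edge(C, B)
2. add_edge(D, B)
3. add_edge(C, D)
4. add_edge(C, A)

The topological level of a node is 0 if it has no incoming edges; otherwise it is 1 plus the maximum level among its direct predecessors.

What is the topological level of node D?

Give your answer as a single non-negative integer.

Answer: 1

Derivation:
Op 1: add_edge(C, B). Edges now: 1
Op 2: add_edge(D, B). Edges now: 2
Op 3: add_edge(C, D). Edges now: 3
Op 4: add_edge(C, A). Edges now: 4
Compute levels (Kahn BFS):
  sources (in-degree 0): C
  process C: level=0
    C->A: in-degree(A)=0, level(A)=1, enqueue
    C->B: in-degree(B)=1, level(B)>=1
    C->D: in-degree(D)=0, level(D)=1, enqueue
  process A: level=1
  process D: level=1
    D->B: in-degree(B)=0, level(B)=2, enqueue
  process B: level=2
All levels: A:1, B:2, C:0, D:1
level(D) = 1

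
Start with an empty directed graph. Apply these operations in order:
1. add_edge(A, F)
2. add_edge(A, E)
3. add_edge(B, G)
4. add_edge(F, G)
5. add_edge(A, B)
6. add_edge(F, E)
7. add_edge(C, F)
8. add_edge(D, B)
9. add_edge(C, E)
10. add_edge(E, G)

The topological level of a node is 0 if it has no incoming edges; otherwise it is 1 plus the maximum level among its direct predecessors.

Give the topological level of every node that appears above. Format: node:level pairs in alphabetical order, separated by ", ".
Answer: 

Answer: A:0, B:1, C:0, D:0, E:2, F:1, G:3

Derivation:
Op 1: add_edge(A, F). Edges now: 1
Op 2: add_edge(A, E). Edges now: 2
Op 3: add_edge(B, G). Edges now: 3
Op 4: add_edge(F, G). Edges now: 4
Op 5: add_edge(A, B). Edges now: 5
Op 6: add_edge(F, E). Edges now: 6
Op 7: add_edge(C, F). Edges now: 7
Op 8: add_edge(D, B). Edges now: 8
Op 9: add_edge(C, E). Edges now: 9
Op 10: add_edge(E, G). Edges now: 10
Compute levels (Kahn BFS):
  sources (in-degree 0): A, C, D
  process A: level=0
    A->B: in-degree(B)=1, level(B)>=1
    A->E: in-degree(E)=2, level(E)>=1
    A->F: in-degree(F)=1, level(F)>=1
  process C: level=0
    C->E: in-degree(E)=1, level(E)>=1
    C->F: in-degree(F)=0, level(F)=1, enqueue
  process D: level=0
    D->B: in-degree(B)=0, level(B)=1, enqueue
  process F: level=1
    F->E: in-degree(E)=0, level(E)=2, enqueue
    F->G: in-degree(G)=2, level(G)>=2
  process B: level=1
    B->G: in-degree(G)=1, level(G)>=2
  process E: level=2
    E->G: in-degree(G)=0, level(G)=3, enqueue
  process G: level=3
All levels: A:0, B:1, C:0, D:0, E:2, F:1, G:3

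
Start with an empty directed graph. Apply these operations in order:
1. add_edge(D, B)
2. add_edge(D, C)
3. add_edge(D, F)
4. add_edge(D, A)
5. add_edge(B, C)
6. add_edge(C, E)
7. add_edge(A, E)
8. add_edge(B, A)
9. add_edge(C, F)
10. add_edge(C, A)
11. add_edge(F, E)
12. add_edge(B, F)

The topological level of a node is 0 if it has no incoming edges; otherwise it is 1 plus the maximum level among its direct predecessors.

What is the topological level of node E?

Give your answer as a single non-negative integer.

Answer: 4

Derivation:
Op 1: add_edge(D, B). Edges now: 1
Op 2: add_edge(D, C). Edges now: 2
Op 3: add_edge(D, F). Edges now: 3
Op 4: add_edge(D, A). Edges now: 4
Op 5: add_edge(B, C). Edges now: 5
Op 6: add_edge(C, E). Edges now: 6
Op 7: add_edge(A, E). Edges now: 7
Op 8: add_edge(B, A). Edges now: 8
Op 9: add_edge(C, F). Edges now: 9
Op 10: add_edge(C, A). Edges now: 10
Op 11: add_edge(F, E). Edges now: 11
Op 12: add_edge(B, F). Edges now: 12
Compute levels (Kahn BFS):
  sources (in-degree 0): D
  process D: level=0
    D->A: in-degree(A)=2, level(A)>=1
    D->B: in-degree(B)=0, level(B)=1, enqueue
    D->C: in-degree(C)=1, level(C)>=1
    D->F: in-degree(F)=2, level(F)>=1
  process B: level=1
    B->A: in-degree(A)=1, level(A)>=2
    B->C: in-degree(C)=0, level(C)=2, enqueue
    B->F: in-degree(F)=1, level(F)>=2
  process C: level=2
    C->A: in-degree(A)=0, level(A)=3, enqueue
    C->E: in-degree(E)=2, level(E)>=3
    C->F: in-degree(F)=0, level(F)=3, enqueue
  process A: level=3
    A->E: in-degree(E)=1, level(E)>=4
  process F: level=3
    F->E: in-degree(E)=0, level(E)=4, enqueue
  process E: level=4
All levels: A:3, B:1, C:2, D:0, E:4, F:3
level(E) = 4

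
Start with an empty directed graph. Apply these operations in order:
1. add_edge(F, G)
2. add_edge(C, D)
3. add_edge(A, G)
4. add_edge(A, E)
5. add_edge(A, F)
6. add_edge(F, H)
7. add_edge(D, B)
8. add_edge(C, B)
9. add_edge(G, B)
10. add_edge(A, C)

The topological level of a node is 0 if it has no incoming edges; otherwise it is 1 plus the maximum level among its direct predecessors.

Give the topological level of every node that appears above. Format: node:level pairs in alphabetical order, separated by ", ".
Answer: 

Op 1: add_edge(F, G). Edges now: 1
Op 2: add_edge(C, D). Edges now: 2
Op 3: add_edge(A, G). Edges now: 3
Op 4: add_edge(A, E). Edges now: 4
Op 5: add_edge(A, F). Edges now: 5
Op 6: add_edge(F, H). Edges now: 6
Op 7: add_edge(D, B). Edges now: 7
Op 8: add_edge(C, B). Edges now: 8
Op 9: add_edge(G, B). Edges now: 9
Op 10: add_edge(A, C). Edges now: 10
Compute levels (Kahn BFS):
  sources (in-degree 0): A
  process A: level=0
    A->C: in-degree(C)=0, level(C)=1, enqueue
    A->E: in-degree(E)=0, level(E)=1, enqueue
    A->F: in-degree(F)=0, level(F)=1, enqueue
    A->G: in-degree(G)=1, level(G)>=1
  process C: level=1
    C->B: in-degree(B)=2, level(B)>=2
    C->D: in-degree(D)=0, level(D)=2, enqueue
  process E: level=1
  process F: level=1
    F->G: in-degree(G)=0, level(G)=2, enqueue
    F->H: in-degree(H)=0, level(H)=2, enqueue
  process D: level=2
    D->B: in-degree(B)=1, level(B)>=3
  process G: level=2
    G->B: in-degree(B)=0, level(B)=3, enqueue
  process H: level=2
  process B: level=3
All levels: A:0, B:3, C:1, D:2, E:1, F:1, G:2, H:2

Answer: A:0, B:3, C:1, D:2, E:1, F:1, G:2, H:2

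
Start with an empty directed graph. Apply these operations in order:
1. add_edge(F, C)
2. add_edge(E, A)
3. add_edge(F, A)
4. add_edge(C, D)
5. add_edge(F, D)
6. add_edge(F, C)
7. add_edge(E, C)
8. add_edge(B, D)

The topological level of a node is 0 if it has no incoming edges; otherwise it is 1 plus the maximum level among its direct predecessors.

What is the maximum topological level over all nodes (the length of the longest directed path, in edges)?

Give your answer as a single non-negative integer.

Op 1: add_edge(F, C). Edges now: 1
Op 2: add_edge(E, A). Edges now: 2
Op 3: add_edge(F, A). Edges now: 3
Op 4: add_edge(C, D). Edges now: 4
Op 5: add_edge(F, D). Edges now: 5
Op 6: add_edge(F, C) (duplicate, no change). Edges now: 5
Op 7: add_edge(E, C). Edges now: 6
Op 8: add_edge(B, D). Edges now: 7
Compute levels (Kahn BFS):
  sources (in-degree 0): B, E, F
  process B: level=0
    B->D: in-degree(D)=2, level(D)>=1
  process E: level=0
    E->A: in-degree(A)=1, level(A)>=1
    E->C: in-degree(C)=1, level(C)>=1
  process F: level=0
    F->A: in-degree(A)=0, level(A)=1, enqueue
    F->C: in-degree(C)=0, level(C)=1, enqueue
    F->D: in-degree(D)=1, level(D)>=1
  process A: level=1
  process C: level=1
    C->D: in-degree(D)=0, level(D)=2, enqueue
  process D: level=2
All levels: A:1, B:0, C:1, D:2, E:0, F:0
max level = 2

Answer: 2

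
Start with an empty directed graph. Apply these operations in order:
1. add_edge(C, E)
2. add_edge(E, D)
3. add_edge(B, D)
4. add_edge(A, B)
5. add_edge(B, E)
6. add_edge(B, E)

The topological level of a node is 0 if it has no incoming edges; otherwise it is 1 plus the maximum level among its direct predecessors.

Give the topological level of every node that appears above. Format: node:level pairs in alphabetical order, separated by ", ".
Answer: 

Op 1: add_edge(C, E). Edges now: 1
Op 2: add_edge(E, D). Edges now: 2
Op 3: add_edge(B, D). Edges now: 3
Op 4: add_edge(A, B). Edges now: 4
Op 5: add_edge(B, E). Edges now: 5
Op 6: add_edge(B, E) (duplicate, no change). Edges now: 5
Compute levels (Kahn BFS):
  sources (in-degree 0): A, C
  process A: level=0
    A->B: in-degree(B)=0, level(B)=1, enqueue
  process C: level=0
    C->E: in-degree(E)=1, level(E)>=1
  process B: level=1
    B->D: in-degree(D)=1, level(D)>=2
    B->E: in-degree(E)=0, level(E)=2, enqueue
  process E: level=2
    E->D: in-degree(D)=0, level(D)=3, enqueue
  process D: level=3
All levels: A:0, B:1, C:0, D:3, E:2

Answer: A:0, B:1, C:0, D:3, E:2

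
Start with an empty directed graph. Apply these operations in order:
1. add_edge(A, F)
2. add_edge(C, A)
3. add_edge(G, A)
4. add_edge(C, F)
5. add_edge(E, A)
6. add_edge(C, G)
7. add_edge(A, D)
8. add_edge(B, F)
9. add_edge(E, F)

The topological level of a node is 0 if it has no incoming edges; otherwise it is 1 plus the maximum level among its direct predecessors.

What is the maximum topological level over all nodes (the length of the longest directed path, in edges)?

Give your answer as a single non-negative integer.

Op 1: add_edge(A, F). Edges now: 1
Op 2: add_edge(C, A). Edges now: 2
Op 3: add_edge(G, A). Edges now: 3
Op 4: add_edge(C, F). Edges now: 4
Op 5: add_edge(E, A). Edges now: 5
Op 6: add_edge(C, G). Edges now: 6
Op 7: add_edge(A, D). Edges now: 7
Op 8: add_edge(B, F). Edges now: 8
Op 9: add_edge(E, F). Edges now: 9
Compute levels (Kahn BFS):
  sources (in-degree 0): B, C, E
  process B: level=0
    B->F: in-degree(F)=3, level(F)>=1
  process C: level=0
    C->A: in-degree(A)=2, level(A)>=1
    C->F: in-degree(F)=2, level(F)>=1
    C->G: in-degree(G)=0, level(G)=1, enqueue
  process E: level=0
    E->A: in-degree(A)=1, level(A)>=1
    E->F: in-degree(F)=1, level(F)>=1
  process G: level=1
    G->A: in-degree(A)=0, level(A)=2, enqueue
  process A: level=2
    A->D: in-degree(D)=0, level(D)=3, enqueue
    A->F: in-degree(F)=0, level(F)=3, enqueue
  process D: level=3
  process F: level=3
All levels: A:2, B:0, C:0, D:3, E:0, F:3, G:1
max level = 3

Answer: 3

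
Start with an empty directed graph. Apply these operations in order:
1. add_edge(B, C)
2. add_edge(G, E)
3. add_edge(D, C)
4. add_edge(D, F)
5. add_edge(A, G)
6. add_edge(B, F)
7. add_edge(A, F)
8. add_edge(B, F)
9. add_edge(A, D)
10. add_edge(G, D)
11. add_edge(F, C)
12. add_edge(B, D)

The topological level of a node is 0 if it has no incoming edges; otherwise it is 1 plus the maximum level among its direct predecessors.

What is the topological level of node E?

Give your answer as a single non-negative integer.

Op 1: add_edge(B, C). Edges now: 1
Op 2: add_edge(G, E). Edges now: 2
Op 3: add_edge(D, C). Edges now: 3
Op 4: add_edge(D, F). Edges now: 4
Op 5: add_edge(A, G). Edges now: 5
Op 6: add_edge(B, F). Edges now: 6
Op 7: add_edge(A, F). Edges now: 7
Op 8: add_edge(B, F) (duplicate, no change). Edges now: 7
Op 9: add_edge(A, D). Edges now: 8
Op 10: add_edge(G, D). Edges now: 9
Op 11: add_edge(F, C). Edges now: 10
Op 12: add_edge(B, D). Edges now: 11
Compute levels (Kahn BFS):
  sources (in-degree 0): A, B
  process A: level=0
    A->D: in-degree(D)=2, level(D)>=1
    A->F: in-degree(F)=2, level(F)>=1
    A->G: in-degree(G)=0, level(G)=1, enqueue
  process B: level=0
    B->C: in-degree(C)=2, level(C)>=1
    B->D: in-degree(D)=1, level(D)>=1
    B->F: in-degree(F)=1, level(F)>=1
  process G: level=1
    G->D: in-degree(D)=0, level(D)=2, enqueue
    G->E: in-degree(E)=0, level(E)=2, enqueue
  process D: level=2
    D->C: in-degree(C)=1, level(C)>=3
    D->F: in-degree(F)=0, level(F)=3, enqueue
  process E: level=2
  process F: level=3
    F->C: in-degree(C)=0, level(C)=4, enqueue
  process C: level=4
All levels: A:0, B:0, C:4, D:2, E:2, F:3, G:1
level(E) = 2

Answer: 2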